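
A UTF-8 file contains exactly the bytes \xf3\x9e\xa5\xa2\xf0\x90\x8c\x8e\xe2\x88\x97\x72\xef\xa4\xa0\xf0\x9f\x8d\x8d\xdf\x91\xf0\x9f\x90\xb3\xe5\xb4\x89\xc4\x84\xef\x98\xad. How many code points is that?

11

Byte at offset 0: 0xF3 = 11110011 → 4-byte char (#1). Advance 4.
Byte at offset 4: 0xF0 = 11110000 → 4-byte char (#2). Advance 4.
Byte at offset 8: 0xE2 = 11100010 → 3-byte char (#3). Advance 3.
Byte at offset 11: 0x72 = 01110010 → 1-byte char (#4). Advance 1.
Byte at offset 12: 0xEF = 11101111 → 3-byte char (#5). Advance 3.
Byte at offset 15: 0xF0 = 11110000 → 4-byte char (#6). Advance 4.
Byte at offset 19: 0xDF = 11011111 → 2-byte char (#7). Advance 2.
Byte at offset 21: 0xF0 = 11110000 → 4-byte char (#8). Advance 4.
Byte at offset 25: 0xE5 = 11100101 → 3-byte char (#9). Advance 3.
Byte at offset 28: 0xC4 = 11000100 → 2-byte char (#10). Advance 2.
Byte at offset 30: 0xEF = 11101111 → 3-byte char (#11). Advance 3.
Reached end at offset 33 after 11 code points.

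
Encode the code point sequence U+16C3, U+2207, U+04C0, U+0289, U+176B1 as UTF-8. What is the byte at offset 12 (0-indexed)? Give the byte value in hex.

U+16C3 → 3-byte form E1 9B 83 at offsets 0–2.
U+2207 → 3-byte form E2 88 87 at offsets 3–5.
U+04C0 → 2-byte form D3 80 at offsets 6–7.
U+0289 → 2-byte form CA 89 at offsets 8–9.
U+176B1 → 4-byte form F0 97 9A B1 at offsets 10–13.
Offset 12 falls in char 5's range; it's byte 3 of F0 97 9A B1 = 0x9A.

0x9A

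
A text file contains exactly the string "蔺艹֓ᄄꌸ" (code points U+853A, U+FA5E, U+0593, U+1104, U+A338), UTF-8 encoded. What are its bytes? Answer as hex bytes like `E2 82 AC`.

U+853A: 3-byte form → E8 94 BA.
U+FA5E: 3-byte form → EF A9 9E.
U+0593: 2-byte form → D6 93.
U+1104: 3-byte form → E1 84 84.
U+A338: 3-byte form → EA 8C B8.
Concatenated (14 bytes): E8 94 BA EF A9 9E D6 93 E1 84 84 EA 8C B8.

E8 94 BA EF A9 9E D6 93 E1 84 84 EA 8C B8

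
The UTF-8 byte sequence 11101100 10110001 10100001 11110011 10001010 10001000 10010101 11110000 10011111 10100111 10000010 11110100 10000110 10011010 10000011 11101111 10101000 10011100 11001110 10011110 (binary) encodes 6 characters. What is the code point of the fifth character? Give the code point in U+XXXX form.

U+FA1C

Offset 0: leading byte 0xEC = 11101100 → 3-byte char #1 = EC B1 A1.
Offset 3: leading byte 0xF3 = 11110011 → 4-byte char #2 = F3 8A 88 95.
Offset 7: leading byte 0xF0 = 11110000 → 4-byte char #3 = F0 9F A7 82.
Offset 11: leading byte 0xF4 = 11110100 → 4-byte char #4 = F4 86 9A 83.
Offset 15: leading byte 0xEF = 11101111 → 3-byte char #5 = EF A8 9C.
Leading byte 0xEF = 11101111 matches 1110xxxx → 3-byte sequence.
Byte 1: 0xEF = 11101111, payload 1111 (4 bits).
Byte 2: 0xA8 = 10101000 (10xxxxxx ✓), payload 101000.
Byte 3: 0x9C = 10011100 (10xxxxxx ✓), payload 011100.
Concatenate: 1111101000011100 = 0xFA1C (16 bits → U+FA1C).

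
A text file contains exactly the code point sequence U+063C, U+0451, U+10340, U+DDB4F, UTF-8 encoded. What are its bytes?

D8 BC D1 91 F0 90 8D 80 F3 9D AD 8F

U+063C: 2-byte form → D8 BC.
U+0451: 2-byte form → D1 91.
U+10340: 4-byte form → F0 90 8D 80.
U+DDB4F: 4-byte form → F3 9D AD 8F.
Concatenated (12 bytes): D8 BC D1 91 F0 90 8D 80 F3 9D AD 8F.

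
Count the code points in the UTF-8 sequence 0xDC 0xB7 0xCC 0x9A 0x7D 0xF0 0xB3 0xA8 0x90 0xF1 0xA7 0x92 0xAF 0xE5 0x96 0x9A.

6

Byte at offset 0: 0xDC = 11011100 → 2-byte char (#1). Advance 2.
Byte at offset 2: 0xCC = 11001100 → 2-byte char (#2). Advance 2.
Byte at offset 4: 0x7D = 01111101 → 1-byte char (#3). Advance 1.
Byte at offset 5: 0xF0 = 11110000 → 4-byte char (#4). Advance 4.
Byte at offset 9: 0xF1 = 11110001 → 4-byte char (#5). Advance 4.
Byte at offset 13: 0xE5 = 11100101 → 3-byte char (#6). Advance 3.
Reached end at offset 16 after 6 code points.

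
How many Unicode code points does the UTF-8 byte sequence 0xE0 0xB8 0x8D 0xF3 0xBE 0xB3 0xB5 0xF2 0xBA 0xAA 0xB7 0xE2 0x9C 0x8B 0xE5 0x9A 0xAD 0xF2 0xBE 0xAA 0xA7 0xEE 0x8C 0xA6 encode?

Byte at offset 0: 0xE0 = 11100000 → 3-byte char (#1). Advance 3.
Byte at offset 3: 0xF3 = 11110011 → 4-byte char (#2). Advance 4.
Byte at offset 7: 0xF2 = 11110010 → 4-byte char (#3). Advance 4.
Byte at offset 11: 0xE2 = 11100010 → 3-byte char (#4). Advance 3.
Byte at offset 14: 0xE5 = 11100101 → 3-byte char (#5). Advance 3.
Byte at offset 17: 0xF2 = 11110010 → 4-byte char (#6). Advance 4.
Byte at offset 21: 0xEE = 11101110 → 3-byte char (#7). Advance 3.
Reached end at offset 24 after 7 code points.

7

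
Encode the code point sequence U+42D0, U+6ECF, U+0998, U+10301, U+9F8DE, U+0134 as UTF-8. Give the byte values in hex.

U+42D0: 3-byte form → E4 8B 90.
U+6ECF: 3-byte form → E6 BB 8F.
U+0998: 3-byte form → E0 A6 98.
U+10301: 4-byte form → F0 90 8C 81.
U+9F8DE: 4-byte form → F2 9F A3 9E.
U+0134: 2-byte form → C4 B4.
Concatenated (19 bytes): E4 8B 90 E6 BB 8F E0 A6 98 F0 90 8C 81 F2 9F A3 9E C4 B4.

E4 8B 90 E6 BB 8F E0 A6 98 F0 90 8C 81 F2 9F A3 9E C4 B4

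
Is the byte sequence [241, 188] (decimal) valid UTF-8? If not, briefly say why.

Leading byte 0xF1 = 11110001 → 4-byte form, but only 2 bytes are present.

invalid (sequence truncated)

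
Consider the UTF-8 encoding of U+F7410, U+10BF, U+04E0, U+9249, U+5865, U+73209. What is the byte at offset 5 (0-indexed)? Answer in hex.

0x82

U+F7410 → 4-byte form F3 B7 90 90 at offsets 0–3.
U+10BF → 3-byte form E1 82 BF at offsets 4–6.
Offset 5 falls in char 2's range; it's byte 2 of E1 82 BF = 0x82.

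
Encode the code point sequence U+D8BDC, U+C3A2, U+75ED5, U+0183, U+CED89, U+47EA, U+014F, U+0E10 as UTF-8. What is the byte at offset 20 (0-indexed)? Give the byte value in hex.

0xC5

U+D8BDC → 4-byte form F3 98 AF 9C at offsets 0–3.
U+C3A2 → 3-byte form EC 8E A2 at offsets 4–6.
U+75ED5 → 4-byte form F1 B5 BB 95 at offsets 7–10.
U+0183 → 2-byte form C6 83 at offsets 11–12.
U+CED89 → 4-byte form F3 8E B6 89 at offsets 13–16.
U+47EA → 3-byte form E4 9F AA at offsets 17–19.
U+014F → 2-byte form C5 8F at offsets 20–21.
Offset 20 falls in char 7's range; it's byte 1 of C5 8F = 0xC5.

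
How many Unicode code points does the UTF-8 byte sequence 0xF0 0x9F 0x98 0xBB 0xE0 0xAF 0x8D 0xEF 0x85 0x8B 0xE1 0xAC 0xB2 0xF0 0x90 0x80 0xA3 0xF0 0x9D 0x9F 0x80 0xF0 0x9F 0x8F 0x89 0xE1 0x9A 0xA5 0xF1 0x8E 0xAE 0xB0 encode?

Byte at offset 0: 0xF0 = 11110000 → 4-byte char (#1). Advance 4.
Byte at offset 4: 0xE0 = 11100000 → 3-byte char (#2). Advance 3.
Byte at offset 7: 0xEF = 11101111 → 3-byte char (#3). Advance 3.
Byte at offset 10: 0xE1 = 11100001 → 3-byte char (#4). Advance 3.
Byte at offset 13: 0xF0 = 11110000 → 4-byte char (#5). Advance 4.
Byte at offset 17: 0xF0 = 11110000 → 4-byte char (#6). Advance 4.
Byte at offset 21: 0xF0 = 11110000 → 4-byte char (#7). Advance 4.
Byte at offset 25: 0xE1 = 11100001 → 3-byte char (#8). Advance 3.
Byte at offset 28: 0xF1 = 11110001 → 4-byte char (#9). Advance 4.
Reached end at offset 32 after 9 code points.

9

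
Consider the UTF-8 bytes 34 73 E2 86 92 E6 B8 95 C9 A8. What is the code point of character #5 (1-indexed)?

Offset 0: leading byte 0x34 = 00110100 → 1-byte char #1 = 34.
Offset 1: leading byte 0x73 = 01110011 → 1-byte char #2 = 73.
Offset 2: leading byte 0xE2 = 11100010 → 3-byte char #3 = E2 86 92.
Offset 5: leading byte 0xE6 = 11100110 → 3-byte char #4 = E6 B8 95.
Offset 8: leading byte 0xC9 = 11001001 → 2-byte char #5 = C9 A8.
Leading byte 0xC9 = 11001001 matches 110xxxxx → 2-byte sequence.
Byte 1: 0xC9 = 11001001, payload 01001 (5 bits).
Byte 2: 0xA8 = 10101000 (10xxxxxx ✓), payload 101000.
Concatenate: 01001101000 = 0x268 (11 bits → U+0268).

U+0268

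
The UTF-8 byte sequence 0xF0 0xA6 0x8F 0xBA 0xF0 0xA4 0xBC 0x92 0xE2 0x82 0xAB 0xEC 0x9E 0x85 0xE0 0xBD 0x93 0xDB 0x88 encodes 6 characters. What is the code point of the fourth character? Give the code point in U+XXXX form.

Offset 0: leading byte 0xF0 = 11110000 → 4-byte char #1 = F0 A6 8F BA.
Offset 4: leading byte 0xF0 = 11110000 → 4-byte char #2 = F0 A4 BC 92.
Offset 8: leading byte 0xE2 = 11100010 → 3-byte char #3 = E2 82 AB.
Offset 11: leading byte 0xEC = 11101100 → 3-byte char #4 = EC 9E 85.
Leading byte 0xEC = 11101100 matches 1110xxxx → 3-byte sequence.
Byte 1: 0xEC = 11101100, payload 1100 (4 bits).
Byte 2: 0x9E = 10011110 (10xxxxxx ✓), payload 011110.
Byte 3: 0x85 = 10000101 (10xxxxxx ✓), payload 000101.
Concatenate: 1100011110000101 = 0xC785 (16 bits → U+C785).

U+C785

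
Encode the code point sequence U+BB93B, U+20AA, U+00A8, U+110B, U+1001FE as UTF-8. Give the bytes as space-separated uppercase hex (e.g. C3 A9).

F2 BB A4 BB E2 82 AA C2 A8 E1 84 8B F4 80 87 BE

U+BB93B: 4-byte form → F2 BB A4 BB.
U+20AA: 3-byte form → E2 82 AA.
U+00A8: 2-byte form → C2 A8.
U+110B: 3-byte form → E1 84 8B.
U+1001FE: 4-byte form → F4 80 87 BE.
Concatenated (16 bytes): F2 BB A4 BB E2 82 AA C2 A8 E1 84 8B F4 80 87 BE.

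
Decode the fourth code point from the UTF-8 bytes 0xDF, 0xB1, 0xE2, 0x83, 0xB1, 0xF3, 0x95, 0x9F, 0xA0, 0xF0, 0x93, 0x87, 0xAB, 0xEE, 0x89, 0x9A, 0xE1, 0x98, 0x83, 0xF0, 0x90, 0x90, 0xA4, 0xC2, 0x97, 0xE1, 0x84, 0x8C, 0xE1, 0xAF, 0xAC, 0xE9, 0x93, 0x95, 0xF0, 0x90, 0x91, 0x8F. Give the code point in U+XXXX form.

U+131EB

Offset 0: leading byte 0xDF = 11011111 → 2-byte char #1 = DF B1.
Offset 2: leading byte 0xE2 = 11100010 → 3-byte char #2 = E2 83 B1.
Offset 5: leading byte 0xF3 = 11110011 → 4-byte char #3 = F3 95 9F A0.
Offset 9: leading byte 0xF0 = 11110000 → 4-byte char #4 = F0 93 87 AB.
Leading byte 0xF0 = 11110000 matches 11110xxx → 4-byte sequence.
Byte 1: 0xF0 = 11110000, payload 000 (3 bits).
Byte 2: 0x93 = 10010011 (10xxxxxx ✓), payload 010011.
Byte 3: 0x87 = 10000111 (10xxxxxx ✓), payload 000111.
Byte 4: 0xAB = 10101011 (10xxxxxx ✓), payload 101011.
Concatenate: 000010011000111101011 = 0x131EB (21 bits → U+131EB).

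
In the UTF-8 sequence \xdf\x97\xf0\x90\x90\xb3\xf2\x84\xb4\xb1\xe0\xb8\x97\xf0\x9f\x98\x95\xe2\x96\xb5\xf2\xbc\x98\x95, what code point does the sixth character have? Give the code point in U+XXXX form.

U+25B5

Offset 0: leading byte 0xDF = 11011111 → 2-byte char #1 = DF 97.
Offset 2: leading byte 0xF0 = 11110000 → 4-byte char #2 = F0 90 90 B3.
Offset 6: leading byte 0xF2 = 11110010 → 4-byte char #3 = F2 84 B4 B1.
Offset 10: leading byte 0xE0 = 11100000 → 3-byte char #4 = E0 B8 97.
Offset 13: leading byte 0xF0 = 11110000 → 4-byte char #5 = F0 9F 98 95.
Offset 17: leading byte 0xE2 = 11100010 → 3-byte char #6 = E2 96 B5.
Leading byte 0xE2 = 11100010 matches 1110xxxx → 3-byte sequence.
Byte 1: 0xE2 = 11100010, payload 0010 (4 bits).
Byte 2: 0x96 = 10010110 (10xxxxxx ✓), payload 010110.
Byte 3: 0xB5 = 10110101 (10xxxxxx ✓), payload 110101.
Concatenate: 0010010110110101 = 0x25B5 (16 bits → U+25B5).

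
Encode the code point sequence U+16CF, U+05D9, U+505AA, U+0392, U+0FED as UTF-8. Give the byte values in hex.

U+16CF: 3-byte form → E1 9B 8F.
U+05D9: 2-byte form → D7 99.
U+505AA: 4-byte form → F1 90 96 AA.
U+0392: 2-byte form → CE 92.
U+0FED: 3-byte form → E0 BF AD.
Concatenated (14 bytes): E1 9B 8F D7 99 F1 90 96 AA CE 92 E0 BF AD.

E1 9B 8F D7 99 F1 90 96 AA CE 92 E0 BF AD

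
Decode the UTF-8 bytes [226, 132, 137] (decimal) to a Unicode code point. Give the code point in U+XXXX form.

U+2109

Leading byte 0xE2 = 11100010 matches 1110xxxx → 3-byte sequence.
Byte 1: 0xE2 = 11100010, payload 0010 (4 bits).
Byte 2: 0x84 = 10000100 (10xxxxxx ✓), payload 000100.
Byte 3: 0x89 = 10001001 (10xxxxxx ✓), payload 001001.
Concatenate: 0010000100001001 = 0x2109 (16 bits → U+2109).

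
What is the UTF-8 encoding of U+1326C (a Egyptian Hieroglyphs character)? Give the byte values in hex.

F0 93 89 AC

U+1326C = 0x1326C = 78444 decimal. In range U+10000–U+10FFFF → 4-byte form: 11110xxx 10xxxxxx 10xxxxxx 10xxxxxx.
Binary (21 bits): 000010011001001101100.
Split 3+6+6+6: 000 | 010011 | 001001 | 101100.
Byte 1: 11110000 = 0xF0.
Byte 2: 10010011 = 0x93.
Byte 3: 10001001 = 0x89.
Byte 4: 10101100 = 0xAC.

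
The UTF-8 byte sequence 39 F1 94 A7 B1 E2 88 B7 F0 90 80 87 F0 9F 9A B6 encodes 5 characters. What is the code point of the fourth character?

Offset 0: leading byte 0x39 = 00111001 → 1-byte char #1 = 39.
Offset 1: leading byte 0xF1 = 11110001 → 4-byte char #2 = F1 94 A7 B1.
Offset 5: leading byte 0xE2 = 11100010 → 3-byte char #3 = E2 88 B7.
Offset 8: leading byte 0xF0 = 11110000 → 4-byte char #4 = F0 90 80 87.
Leading byte 0xF0 = 11110000 matches 11110xxx → 4-byte sequence.
Byte 1: 0xF0 = 11110000, payload 000 (3 bits).
Byte 2: 0x90 = 10010000 (10xxxxxx ✓), payload 010000.
Byte 3: 0x80 = 10000000 (10xxxxxx ✓), payload 000000.
Byte 4: 0x87 = 10000111 (10xxxxxx ✓), payload 000111.
Concatenate: 000010000000000000111 = 0x10007 (21 bits → U+10007).

U+10007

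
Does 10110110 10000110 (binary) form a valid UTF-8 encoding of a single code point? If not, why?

invalid (continuation byte with no leading byte)

Byte 0xB6 = 10110110 has the form 10xxxxxx — a continuation byte — but there is no preceding leading byte.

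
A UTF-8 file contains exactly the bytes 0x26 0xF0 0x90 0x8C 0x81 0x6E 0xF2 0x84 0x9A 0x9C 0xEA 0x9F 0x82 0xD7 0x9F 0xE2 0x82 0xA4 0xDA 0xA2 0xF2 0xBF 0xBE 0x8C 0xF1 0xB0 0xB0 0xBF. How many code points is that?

10

Byte at offset 0: 0x26 = 00100110 → 1-byte char (#1). Advance 1.
Byte at offset 1: 0xF0 = 11110000 → 4-byte char (#2). Advance 4.
Byte at offset 5: 0x6E = 01101110 → 1-byte char (#3). Advance 1.
Byte at offset 6: 0xF2 = 11110010 → 4-byte char (#4). Advance 4.
Byte at offset 10: 0xEA = 11101010 → 3-byte char (#5). Advance 3.
Byte at offset 13: 0xD7 = 11010111 → 2-byte char (#6). Advance 2.
Byte at offset 15: 0xE2 = 11100010 → 3-byte char (#7). Advance 3.
Byte at offset 18: 0xDA = 11011010 → 2-byte char (#8). Advance 2.
Byte at offset 20: 0xF2 = 11110010 → 4-byte char (#9). Advance 4.
Byte at offset 24: 0xF1 = 11110001 → 4-byte char (#10). Advance 4.
Reached end at offset 28 after 10 code points.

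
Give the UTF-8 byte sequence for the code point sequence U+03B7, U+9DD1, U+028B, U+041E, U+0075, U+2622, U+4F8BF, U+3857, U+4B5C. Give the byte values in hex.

U+03B7: 2-byte form → CE B7.
U+9DD1: 3-byte form → E9 B7 91.
U+028B: 2-byte form → CA 8B.
U+041E: 2-byte form → D0 9E.
U+0075: 1-byte form → 75.
U+2622: 3-byte form → E2 98 A2.
U+4F8BF: 4-byte form → F1 8F A2 BF.
U+3857: 3-byte form → E3 A1 97.
U+4B5C: 3-byte form → E4 AD 9C.
Concatenated (23 bytes): CE B7 E9 B7 91 CA 8B D0 9E 75 E2 98 A2 F1 8F A2 BF E3 A1 97 E4 AD 9C.

CE B7 E9 B7 91 CA 8B D0 9E 75 E2 98 A2 F1 8F A2 BF E3 A1 97 E4 AD 9C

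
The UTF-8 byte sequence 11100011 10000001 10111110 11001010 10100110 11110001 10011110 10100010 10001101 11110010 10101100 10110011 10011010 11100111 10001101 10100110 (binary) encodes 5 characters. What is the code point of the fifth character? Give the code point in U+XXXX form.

U+7366

Offset 0: leading byte 0xE3 = 11100011 → 3-byte char #1 = E3 81 BE.
Offset 3: leading byte 0xCA = 11001010 → 2-byte char #2 = CA A6.
Offset 5: leading byte 0xF1 = 11110001 → 4-byte char #3 = F1 9E A2 8D.
Offset 9: leading byte 0xF2 = 11110010 → 4-byte char #4 = F2 AC B3 9A.
Offset 13: leading byte 0xE7 = 11100111 → 3-byte char #5 = E7 8D A6.
Leading byte 0xE7 = 11100111 matches 1110xxxx → 3-byte sequence.
Byte 1: 0xE7 = 11100111, payload 0111 (4 bits).
Byte 2: 0x8D = 10001101 (10xxxxxx ✓), payload 001101.
Byte 3: 0xA6 = 10100110 (10xxxxxx ✓), payload 100110.
Concatenate: 0111001101100110 = 0x7366 (16 bits → U+7366).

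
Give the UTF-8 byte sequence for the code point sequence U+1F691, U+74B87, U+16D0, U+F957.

F0 9F 9A 91 F1 B4 AE 87 E1 9B 90 EF A5 97

U+1F691: 4-byte form → F0 9F 9A 91.
U+74B87: 4-byte form → F1 B4 AE 87.
U+16D0: 3-byte form → E1 9B 90.
U+F957: 3-byte form → EF A5 97.
Concatenated (14 bytes): F0 9F 9A 91 F1 B4 AE 87 E1 9B 90 EF A5 97.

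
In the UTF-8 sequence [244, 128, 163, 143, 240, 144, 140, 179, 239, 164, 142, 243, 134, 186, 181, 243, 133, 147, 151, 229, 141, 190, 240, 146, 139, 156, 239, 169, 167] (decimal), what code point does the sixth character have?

U+537E

Offset 0: leading byte 0xF4 = 11110100 → 4-byte char #1 = F4 80 A3 8F.
Offset 4: leading byte 0xF0 = 11110000 → 4-byte char #2 = F0 90 8C B3.
Offset 8: leading byte 0xEF = 11101111 → 3-byte char #3 = EF A4 8E.
Offset 11: leading byte 0xF3 = 11110011 → 4-byte char #4 = F3 86 BA B5.
Offset 15: leading byte 0xF3 = 11110011 → 4-byte char #5 = F3 85 93 97.
Offset 19: leading byte 0xE5 = 11100101 → 3-byte char #6 = E5 8D BE.
Leading byte 0xE5 = 11100101 matches 1110xxxx → 3-byte sequence.
Byte 1: 0xE5 = 11100101, payload 0101 (4 bits).
Byte 2: 0x8D = 10001101 (10xxxxxx ✓), payload 001101.
Byte 3: 0xBE = 10111110 (10xxxxxx ✓), payload 111110.
Concatenate: 0101001101111110 = 0x537E (16 bits → U+537E).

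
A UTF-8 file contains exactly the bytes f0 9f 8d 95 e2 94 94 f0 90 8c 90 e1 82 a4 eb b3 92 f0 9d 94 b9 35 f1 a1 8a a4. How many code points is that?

8

Byte at offset 0: 0xF0 = 11110000 → 4-byte char (#1). Advance 4.
Byte at offset 4: 0xE2 = 11100010 → 3-byte char (#2). Advance 3.
Byte at offset 7: 0xF0 = 11110000 → 4-byte char (#3). Advance 4.
Byte at offset 11: 0xE1 = 11100001 → 3-byte char (#4). Advance 3.
Byte at offset 14: 0xEB = 11101011 → 3-byte char (#5). Advance 3.
Byte at offset 17: 0xF0 = 11110000 → 4-byte char (#6). Advance 4.
Byte at offset 21: 0x35 = 00110101 → 1-byte char (#7). Advance 1.
Byte at offset 22: 0xF1 = 11110001 → 4-byte char (#8). Advance 4.
Reached end at offset 26 after 8 code points.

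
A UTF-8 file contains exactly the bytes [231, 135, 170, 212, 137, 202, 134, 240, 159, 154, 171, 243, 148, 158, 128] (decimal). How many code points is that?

5

Byte at offset 0: 0xE7 = 11100111 → 3-byte char (#1). Advance 3.
Byte at offset 3: 0xD4 = 11010100 → 2-byte char (#2). Advance 2.
Byte at offset 5: 0xCA = 11001010 → 2-byte char (#3). Advance 2.
Byte at offset 7: 0xF0 = 11110000 → 4-byte char (#4). Advance 4.
Byte at offset 11: 0xF3 = 11110011 → 4-byte char (#5). Advance 4.
Reached end at offset 15 after 5 code points.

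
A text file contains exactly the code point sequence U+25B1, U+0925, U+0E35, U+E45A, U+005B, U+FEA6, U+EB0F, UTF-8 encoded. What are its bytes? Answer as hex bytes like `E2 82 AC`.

E2 96 B1 E0 A4 A5 E0 B8 B5 EE 91 9A 5B EF BA A6 EE AC 8F

U+25B1: 3-byte form → E2 96 B1.
U+0925: 3-byte form → E0 A4 A5.
U+0E35: 3-byte form → E0 B8 B5.
U+E45A: 3-byte form → EE 91 9A.
U+005B: 1-byte form → 5B.
U+FEA6: 3-byte form → EF BA A6.
U+EB0F: 3-byte form → EE AC 8F.
Concatenated (19 bytes): E2 96 B1 E0 A4 A5 E0 B8 B5 EE 91 9A 5B EF BA A6 EE AC 8F.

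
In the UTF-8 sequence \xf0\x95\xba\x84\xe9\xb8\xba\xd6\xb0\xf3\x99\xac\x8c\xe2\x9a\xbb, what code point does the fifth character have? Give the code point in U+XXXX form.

U+26BB

Offset 0: leading byte 0xF0 = 11110000 → 4-byte char #1 = F0 95 BA 84.
Offset 4: leading byte 0xE9 = 11101001 → 3-byte char #2 = E9 B8 BA.
Offset 7: leading byte 0xD6 = 11010110 → 2-byte char #3 = D6 B0.
Offset 9: leading byte 0xF3 = 11110011 → 4-byte char #4 = F3 99 AC 8C.
Offset 13: leading byte 0xE2 = 11100010 → 3-byte char #5 = E2 9A BB.
Leading byte 0xE2 = 11100010 matches 1110xxxx → 3-byte sequence.
Byte 1: 0xE2 = 11100010, payload 0010 (4 bits).
Byte 2: 0x9A = 10011010 (10xxxxxx ✓), payload 011010.
Byte 3: 0xBB = 10111011 (10xxxxxx ✓), payload 111011.
Concatenate: 0010011010111011 = 0x26BB (16 bits → U+26BB).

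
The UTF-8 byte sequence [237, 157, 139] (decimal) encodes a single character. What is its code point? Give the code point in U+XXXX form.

Leading byte 0xED = 11101101 matches 1110xxxx → 3-byte sequence.
Byte 1: 0xED = 11101101, payload 1101 (4 bits).
Byte 2: 0x9D = 10011101 (10xxxxxx ✓), payload 011101.
Byte 3: 0x8B = 10001011 (10xxxxxx ✓), payload 001011.
Concatenate: 1101011101001011 = 0xD74B (16 bits → U+D74B).

U+D74B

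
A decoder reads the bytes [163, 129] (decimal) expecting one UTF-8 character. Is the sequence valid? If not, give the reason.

Byte 0xA3 = 10100011 has the form 10xxxxxx — a continuation byte — but there is no preceding leading byte.

invalid (continuation byte with no leading byte)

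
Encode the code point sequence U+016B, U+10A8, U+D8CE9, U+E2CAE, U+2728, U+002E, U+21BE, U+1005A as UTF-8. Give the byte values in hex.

C5 AB E1 82 A8 F3 98 B3 A9 F3 A2 B2 AE E2 9C A8 2E E2 86 BE F0 90 81 9A

U+016B: 2-byte form → C5 AB.
U+10A8: 3-byte form → E1 82 A8.
U+D8CE9: 4-byte form → F3 98 B3 A9.
U+E2CAE: 4-byte form → F3 A2 B2 AE.
U+2728: 3-byte form → E2 9C A8.
U+002E: 1-byte form → 2E.
U+21BE: 3-byte form → E2 86 BE.
U+1005A: 4-byte form → F0 90 81 9A.
Concatenated (24 bytes): C5 AB E1 82 A8 F3 98 B3 A9 F3 A2 B2 AE E2 9C A8 2E E2 86 BE F0 90 81 9A.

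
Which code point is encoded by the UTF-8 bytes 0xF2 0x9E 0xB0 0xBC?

U+9EC3C

Leading byte 0xF2 = 11110010 matches 11110xxx → 4-byte sequence.
Byte 1: 0xF2 = 11110010, payload 010 (3 bits).
Byte 2: 0x9E = 10011110 (10xxxxxx ✓), payload 011110.
Byte 3: 0xB0 = 10110000 (10xxxxxx ✓), payload 110000.
Byte 4: 0xBC = 10111100 (10xxxxxx ✓), payload 111100.
Concatenate: 010011110110000111100 = 0x9EC3C (21 bits → U+9EC3C).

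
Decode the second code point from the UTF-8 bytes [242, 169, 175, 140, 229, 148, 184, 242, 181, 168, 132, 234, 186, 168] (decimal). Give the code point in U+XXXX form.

U+5538

Offset 0: leading byte 0xF2 = 11110010 → 4-byte char #1 = F2 A9 AF 8C.
Offset 4: leading byte 0xE5 = 11100101 → 3-byte char #2 = E5 94 B8.
Leading byte 0xE5 = 11100101 matches 1110xxxx → 3-byte sequence.
Byte 1: 0xE5 = 11100101, payload 0101 (4 bits).
Byte 2: 0x94 = 10010100 (10xxxxxx ✓), payload 010100.
Byte 3: 0xB8 = 10111000 (10xxxxxx ✓), payload 111000.
Concatenate: 0101010100111000 = 0x5538 (16 bits → U+5538).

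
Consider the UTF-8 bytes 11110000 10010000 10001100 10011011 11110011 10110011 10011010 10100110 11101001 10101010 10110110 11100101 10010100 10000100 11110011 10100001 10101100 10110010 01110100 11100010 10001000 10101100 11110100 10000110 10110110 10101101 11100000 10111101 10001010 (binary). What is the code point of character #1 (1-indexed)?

U+1031B

Offset 0: leading byte 0xF0 = 11110000 → 4-byte char #1 = F0 90 8C 9B.
Leading byte 0xF0 = 11110000 matches 11110xxx → 4-byte sequence.
Byte 1: 0xF0 = 11110000, payload 000 (3 bits).
Byte 2: 0x90 = 10010000 (10xxxxxx ✓), payload 010000.
Byte 3: 0x8C = 10001100 (10xxxxxx ✓), payload 001100.
Byte 4: 0x9B = 10011011 (10xxxxxx ✓), payload 011011.
Concatenate: 000010000001100011011 = 0x1031B (21 bits → U+1031B).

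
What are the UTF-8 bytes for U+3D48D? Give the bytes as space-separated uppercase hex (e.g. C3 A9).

U+3D48D = 0x3D48D = 251021 decimal. In range U+10000–U+10FFFF → 4-byte form: 11110xxx 10xxxxxx 10xxxxxx 10xxxxxx.
Binary (21 bits): 000111101010010001101.
Split 3+6+6+6: 000 | 111101 | 010010 | 001101.
Byte 1: 11110000 = 0xF0.
Byte 2: 10111101 = 0xBD.
Byte 3: 10010010 = 0x92.
Byte 4: 10001101 = 0x8D.

F0 BD 92 8D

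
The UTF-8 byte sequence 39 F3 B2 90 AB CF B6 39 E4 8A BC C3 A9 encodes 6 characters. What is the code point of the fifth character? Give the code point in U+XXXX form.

Offset 0: leading byte 0x39 = 00111001 → 1-byte char #1 = 39.
Offset 1: leading byte 0xF3 = 11110011 → 4-byte char #2 = F3 B2 90 AB.
Offset 5: leading byte 0xCF = 11001111 → 2-byte char #3 = CF B6.
Offset 7: leading byte 0x39 = 00111001 → 1-byte char #4 = 39.
Offset 8: leading byte 0xE4 = 11100100 → 3-byte char #5 = E4 8A BC.
Leading byte 0xE4 = 11100100 matches 1110xxxx → 3-byte sequence.
Byte 1: 0xE4 = 11100100, payload 0100 (4 bits).
Byte 2: 0x8A = 10001010 (10xxxxxx ✓), payload 001010.
Byte 3: 0xBC = 10111100 (10xxxxxx ✓), payload 111100.
Concatenate: 0100001010111100 = 0x42BC (16 bits → U+42BC).

U+42BC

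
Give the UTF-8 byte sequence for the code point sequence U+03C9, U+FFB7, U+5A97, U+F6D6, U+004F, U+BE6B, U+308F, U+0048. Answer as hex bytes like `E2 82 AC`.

CF 89 EF BE B7 E5 AA 97 EF 9B 96 4F EB B9 AB E3 82 8F 48

U+03C9: 2-byte form → CF 89.
U+FFB7: 3-byte form → EF BE B7.
U+5A97: 3-byte form → E5 AA 97.
U+F6D6: 3-byte form → EF 9B 96.
U+004F: 1-byte form → 4F.
U+BE6B: 3-byte form → EB B9 AB.
U+308F: 3-byte form → E3 82 8F.
U+0048: 1-byte form → 48.
Concatenated (19 bytes): CF 89 EF BE B7 E5 AA 97 EF 9B 96 4F EB B9 AB E3 82 8F 48.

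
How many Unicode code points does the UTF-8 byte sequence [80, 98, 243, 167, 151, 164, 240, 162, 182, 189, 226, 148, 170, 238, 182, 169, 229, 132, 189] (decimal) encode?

7

Byte at offset 0: 0x50 = 01010000 → 1-byte char (#1). Advance 1.
Byte at offset 1: 0x62 = 01100010 → 1-byte char (#2). Advance 1.
Byte at offset 2: 0xF3 = 11110011 → 4-byte char (#3). Advance 4.
Byte at offset 6: 0xF0 = 11110000 → 4-byte char (#4). Advance 4.
Byte at offset 10: 0xE2 = 11100010 → 3-byte char (#5). Advance 3.
Byte at offset 13: 0xEE = 11101110 → 3-byte char (#6). Advance 3.
Byte at offset 16: 0xE5 = 11100101 → 3-byte char (#7). Advance 3.
Reached end at offset 19 after 7 code points.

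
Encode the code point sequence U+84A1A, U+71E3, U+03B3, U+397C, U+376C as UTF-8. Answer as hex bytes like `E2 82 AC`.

U+84A1A: 4-byte form → F2 84 A8 9A.
U+71E3: 3-byte form → E7 87 A3.
U+03B3: 2-byte form → CE B3.
U+397C: 3-byte form → E3 A5 BC.
U+376C: 3-byte form → E3 9D AC.
Concatenated (15 bytes): F2 84 A8 9A E7 87 A3 CE B3 E3 A5 BC E3 9D AC.

F2 84 A8 9A E7 87 A3 CE B3 E3 A5 BC E3 9D AC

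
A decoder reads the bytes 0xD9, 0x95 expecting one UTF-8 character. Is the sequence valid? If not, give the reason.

valid

Leading byte 0xD9 = 11011001 → 2-byte form.
Continuation bytes 0x95=10010101 all match 10xxxxxx.
Decoded value 0x655 is ≥ 0x80 (shortest form) and not a surrogate.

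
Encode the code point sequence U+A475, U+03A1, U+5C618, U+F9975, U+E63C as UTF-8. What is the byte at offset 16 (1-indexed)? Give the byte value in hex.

1-indexed offset 16 is 0-indexed offset 15.
U+A475 → 3-byte form EA 91 B5 at offsets 0–2.
U+03A1 → 2-byte form CE A1 at offsets 3–4.
U+5C618 → 4-byte form F1 9C 98 98 at offsets 5–8.
U+F9975 → 4-byte form F3 B9 A5 B5 at offsets 9–12.
U+E63C → 3-byte form EE 98 BC at offsets 13–15.
Offset 15 falls in char 5's range; it's byte 3 of EE 98 BC = 0xBC.

0xBC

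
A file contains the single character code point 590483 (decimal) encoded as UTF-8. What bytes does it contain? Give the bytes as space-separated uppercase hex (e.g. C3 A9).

F2 90 8A 93

U+90293 = 0x90293 = 590483 decimal. In range U+10000–U+10FFFF → 4-byte form: 11110xxx 10xxxxxx 10xxxxxx 10xxxxxx.
Binary (21 bits): 010010000001010010011.
Split 3+6+6+6: 010 | 010000 | 001010 | 010011.
Byte 1: 11110010 = 0xF2.
Byte 2: 10010000 = 0x90.
Byte 3: 10001010 = 0x8A.
Byte 4: 10010011 = 0x93.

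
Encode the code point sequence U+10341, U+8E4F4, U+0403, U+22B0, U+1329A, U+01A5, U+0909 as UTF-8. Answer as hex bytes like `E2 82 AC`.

U+10341: 4-byte form → F0 90 8D 81.
U+8E4F4: 4-byte form → F2 8E 93 B4.
U+0403: 2-byte form → D0 83.
U+22B0: 3-byte form → E2 8A B0.
U+1329A: 4-byte form → F0 93 8A 9A.
U+01A5: 2-byte form → C6 A5.
U+0909: 3-byte form → E0 A4 89.
Concatenated (22 bytes): F0 90 8D 81 F2 8E 93 B4 D0 83 E2 8A B0 F0 93 8A 9A C6 A5 E0 A4 89.

F0 90 8D 81 F2 8E 93 B4 D0 83 E2 8A B0 F0 93 8A 9A C6 A5 E0 A4 89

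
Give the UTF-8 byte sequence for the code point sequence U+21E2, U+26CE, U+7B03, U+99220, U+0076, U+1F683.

E2 87 A2 E2 9B 8E E7 AC 83 F2 99 88 A0 76 F0 9F 9A 83

U+21E2: 3-byte form → E2 87 A2.
U+26CE: 3-byte form → E2 9B 8E.
U+7B03: 3-byte form → E7 AC 83.
U+99220: 4-byte form → F2 99 88 A0.
U+0076: 1-byte form → 76.
U+1F683: 4-byte form → F0 9F 9A 83.
Concatenated (18 bytes): E2 87 A2 E2 9B 8E E7 AC 83 F2 99 88 A0 76 F0 9F 9A 83.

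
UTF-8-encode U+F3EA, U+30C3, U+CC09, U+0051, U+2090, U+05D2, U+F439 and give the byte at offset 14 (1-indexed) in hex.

0xD7

1-indexed offset 14 is 0-indexed offset 13.
U+F3EA → 3-byte form EF 8F AA at offsets 0–2.
U+30C3 → 3-byte form E3 83 83 at offsets 3–5.
U+CC09 → 3-byte form EC B0 89 at offsets 6–8.
U+0051 → 1-byte form 51 at offsets 9–9.
U+2090 → 3-byte form E2 82 90 at offsets 10–12.
U+05D2 → 2-byte form D7 92 at offsets 13–14.
Offset 13 falls in char 6's range; it's byte 1 of D7 92 = 0xD7.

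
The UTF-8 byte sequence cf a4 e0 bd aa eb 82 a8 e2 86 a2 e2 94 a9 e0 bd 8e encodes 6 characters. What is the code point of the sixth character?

Offset 0: leading byte 0xCF = 11001111 → 2-byte char #1 = CF A4.
Offset 2: leading byte 0xE0 = 11100000 → 3-byte char #2 = E0 BD AA.
Offset 5: leading byte 0xEB = 11101011 → 3-byte char #3 = EB 82 A8.
Offset 8: leading byte 0xE2 = 11100010 → 3-byte char #4 = E2 86 A2.
Offset 11: leading byte 0xE2 = 11100010 → 3-byte char #5 = E2 94 A9.
Offset 14: leading byte 0xE0 = 11100000 → 3-byte char #6 = E0 BD 8E.
Leading byte 0xE0 = 11100000 matches 1110xxxx → 3-byte sequence.
Byte 1: 0xE0 = 11100000, payload 0000 (4 bits).
Byte 2: 0xBD = 10111101 (10xxxxxx ✓), payload 111101.
Byte 3: 0x8E = 10001110 (10xxxxxx ✓), payload 001110.
Concatenate: 0000111101001110 = 0xF4E (16 bits → U+0F4E).

U+0F4E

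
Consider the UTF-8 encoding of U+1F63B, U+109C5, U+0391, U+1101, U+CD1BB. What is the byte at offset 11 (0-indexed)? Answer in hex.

0x84

U+1F63B → 4-byte form F0 9F 98 BB at offsets 0–3.
U+109C5 → 4-byte form F0 90 A7 85 at offsets 4–7.
U+0391 → 2-byte form CE 91 at offsets 8–9.
U+1101 → 3-byte form E1 84 81 at offsets 10–12.
Offset 11 falls in char 4's range; it's byte 2 of E1 84 81 = 0x84.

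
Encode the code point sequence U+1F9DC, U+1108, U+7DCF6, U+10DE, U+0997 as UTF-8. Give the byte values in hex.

F0 9F A7 9C E1 84 88 F1 BD B3 B6 E1 83 9E E0 A6 97

U+1F9DC: 4-byte form → F0 9F A7 9C.
U+1108: 3-byte form → E1 84 88.
U+7DCF6: 4-byte form → F1 BD B3 B6.
U+10DE: 3-byte form → E1 83 9E.
U+0997: 3-byte form → E0 A6 97.
Concatenated (17 bytes): F0 9F A7 9C E1 84 88 F1 BD B3 B6 E1 83 9E E0 A6 97.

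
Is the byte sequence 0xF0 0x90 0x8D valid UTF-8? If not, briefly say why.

Leading byte 0xF0 = 11110000 → 4-byte form, but only 3 bytes are present.

invalid (sequence truncated)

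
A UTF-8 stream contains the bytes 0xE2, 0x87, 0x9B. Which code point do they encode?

Leading byte 0xE2 = 11100010 matches 1110xxxx → 3-byte sequence.
Byte 1: 0xE2 = 11100010, payload 0010 (4 bits).
Byte 2: 0x87 = 10000111 (10xxxxxx ✓), payload 000111.
Byte 3: 0x9B = 10011011 (10xxxxxx ✓), payload 011011.
Concatenate: 0010000111011011 = 0x21DB (16 bits → U+21DB).

U+21DB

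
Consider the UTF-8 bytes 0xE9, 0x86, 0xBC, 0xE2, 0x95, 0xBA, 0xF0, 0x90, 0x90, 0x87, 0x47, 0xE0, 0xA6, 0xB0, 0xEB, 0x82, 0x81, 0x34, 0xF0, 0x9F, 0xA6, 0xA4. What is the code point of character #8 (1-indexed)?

U+1F9A4

Offset 0: leading byte 0xE9 = 11101001 → 3-byte char #1 = E9 86 BC.
Offset 3: leading byte 0xE2 = 11100010 → 3-byte char #2 = E2 95 BA.
Offset 6: leading byte 0xF0 = 11110000 → 4-byte char #3 = F0 90 90 87.
Offset 10: leading byte 0x47 = 01000111 → 1-byte char #4 = 47.
Offset 11: leading byte 0xE0 = 11100000 → 3-byte char #5 = E0 A6 B0.
Offset 14: leading byte 0xEB = 11101011 → 3-byte char #6 = EB 82 81.
Offset 17: leading byte 0x34 = 00110100 → 1-byte char #7 = 34.
Offset 18: leading byte 0xF0 = 11110000 → 4-byte char #8 = F0 9F A6 A4.
Leading byte 0xF0 = 11110000 matches 11110xxx → 4-byte sequence.
Byte 1: 0xF0 = 11110000, payload 000 (3 bits).
Byte 2: 0x9F = 10011111 (10xxxxxx ✓), payload 011111.
Byte 3: 0xA6 = 10100110 (10xxxxxx ✓), payload 100110.
Byte 4: 0xA4 = 10100100 (10xxxxxx ✓), payload 100100.
Concatenate: 000011111100110100100 = 0x1F9A4 (21 bits → U+1F9A4).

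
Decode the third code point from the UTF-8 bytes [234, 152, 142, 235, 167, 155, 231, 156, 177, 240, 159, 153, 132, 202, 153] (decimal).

U+7731

Offset 0: leading byte 0xEA = 11101010 → 3-byte char #1 = EA 98 8E.
Offset 3: leading byte 0xEB = 11101011 → 3-byte char #2 = EB A7 9B.
Offset 6: leading byte 0xE7 = 11100111 → 3-byte char #3 = E7 9C B1.
Leading byte 0xE7 = 11100111 matches 1110xxxx → 3-byte sequence.
Byte 1: 0xE7 = 11100111, payload 0111 (4 bits).
Byte 2: 0x9C = 10011100 (10xxxxxx ✓), payload 011100.
Byte 3: 0xB1 = 10110001 (10xxxxxx ✓), payload 110001.
Concatenate: 0111011100110001 = 0x7731 (16 bits → U+7731).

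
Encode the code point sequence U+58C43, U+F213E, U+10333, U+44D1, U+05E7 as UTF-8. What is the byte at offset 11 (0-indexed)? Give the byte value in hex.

0xB3

U+58C43 → 4-byte form F1 98 B1 83 at offsets 0–3.
U+F213E → 4-byte form F3 B2 84 BE at offsets 4–7.
U+10333 → 4-byte form F0 90 8C B3 at offsets 8–11.
Offset 11 falls in char 3's range; it's byte 4 of F0 90 8C B3 = 0xB3.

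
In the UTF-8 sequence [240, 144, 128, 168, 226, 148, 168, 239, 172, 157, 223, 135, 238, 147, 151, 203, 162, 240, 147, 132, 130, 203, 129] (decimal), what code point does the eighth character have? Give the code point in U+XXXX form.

U+02C1

Offset 0: leading byte 0xF0 = 11110000 → 4-byte char #1 = F0 90 80 A8.
Offset 4: leading byte 0xE2 = 11100010 → 3-byte char #2 = E2 94 A8.
Offset 7: leading byte 0xEF = 11101111 → 3-byte char #3 = EF AC 9D.
Offset 10: leading byte 0xDF = 11011111 → 2-byte char #4 = DF 87.
Offset 12: leading byte 0xEE = 11101110 → 3-byte char #5 = EE 93 97.
Offset 15: leading byte 0xCB = 11001011 → 2-byte char #6 = CB A2.
Offset 17: leading byte 0xF0 = 11110000 → 4-byte char #7 = F0 93 84 82.
Offset 21: leading byte 0xCB = 11001011 → 2-byte char #8 = CB 81.
Leading byte 0xCB = 11001011 matches 110xxxxx → 2-byte sequence.
Byte 1: 0xCB = 11001011, payload 01011 (5 bits).
Byte 2: 0x81 = 10000001 (10xxxxxx ✓), payload 000001.
Concatenate: 01011000001 = 0x2C1 (11 bits → U+02C1).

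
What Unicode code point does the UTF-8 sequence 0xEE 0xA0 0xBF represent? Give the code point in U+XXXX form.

U+E83F

Leading byte 0xEE = 11101110 matches 1110xxxx → 3-byte sequence.
Byte 1: 0xEE = 11101110, payload 1110 (4 bits).
Byte 2: 0xA0 = 10100000 (10xxxxxx ✓), payload 100000.
Byte 3: 0xBF = 10111111 (10xxxxxx ✓), payload 111111.
Concatenate: 1110100000111111 = 0xE83F (16 bits → U+E83F).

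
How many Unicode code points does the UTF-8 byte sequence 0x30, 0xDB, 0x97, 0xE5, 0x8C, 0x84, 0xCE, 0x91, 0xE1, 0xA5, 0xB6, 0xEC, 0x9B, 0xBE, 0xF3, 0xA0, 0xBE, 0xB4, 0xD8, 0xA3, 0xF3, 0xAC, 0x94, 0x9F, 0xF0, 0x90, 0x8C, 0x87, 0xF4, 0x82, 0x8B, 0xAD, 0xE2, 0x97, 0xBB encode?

Byte at offset 0: 0x30 = 00110000 → 1-byte char (#1). Advance 1.
Byte at offset 1: 0xDB = 11011011 → 2-byte char (#2). Advance 2.
Byte at offset 3: 0xE5 = 11100101 → 3-byte char (#3). Advance 3.
Byte at offset 6: 0xCE = 11001110 → 2-byte char (#4). Advance 2.
Byte at offset 8: 0xE1 = 11100001 → 3-byte char (#5). Advance 3.
Byte at offset 11: 0xEC = 11101100 → 3-byte char (#6). Advance 3.
Byte at offset 14: 0xF3 = 11110011 → 4-byte char (#7). Advance 4.
Byte at offset 18: 0xD8 = 11011000 → 2-byte char (#8). Advance 2.
Byte at offset 20: 0xF3 = 11110011 → 4-byte char (#9). Advance 4.
Byte at offset 24: 0xF0 = 11110000 → 4-byte char (#10). Advance 4.
Byte at offset 28: 0xF4 = 11110100 → 4-byte char (#11). Advance 4.
Byte at offset 32: 0xE2 = 11100010 → 3-byte char (#12). Advance 3.
Reached end at offset 35 after 12 code points.

12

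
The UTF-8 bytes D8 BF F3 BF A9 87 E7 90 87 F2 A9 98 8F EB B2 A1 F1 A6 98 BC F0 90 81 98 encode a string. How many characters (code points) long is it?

Byte at offset 0: 0xD8 = 11011000 → 2-byte char (#1). Advance 2.
Byte at offset 2: 0xF3 = 11110011 → 4-byte char (#2). Advance 4.
Byte at offset 6: 0xE7 = 11100111 → 3-byte char (#3). Advance 3.
Byte at offset 9: 0xF2 = 11110010 → 4-byte char (#4). Advance 4.
Byte at offset 13: 0xEB = 11101011 → 3-byte char (#5). Advance 3.
Byte at offset 16: 0xF1 = 11110001 → 4-byte char (#6). Advance 4.
Byte at offset 20: 0xF0 = 11110000 → 4-byte char (#7). Advance 4.
Reached end at offset 24 after 7 code points.

7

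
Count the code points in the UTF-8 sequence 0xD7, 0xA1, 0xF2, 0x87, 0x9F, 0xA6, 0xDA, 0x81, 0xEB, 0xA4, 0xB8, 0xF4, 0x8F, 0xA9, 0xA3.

5

Byte at offset 0: 0xD7 = 11010111 → 2-byte char (#1). Advance 2.
Byte at offset 2: 0xF2 = 11110010 → 4-byte char (#2). Advance 4.
Byte at offset 6: 0xDA = 11011010 → 2-byte char (#3). Advance 2.
Byte at offset 8: 0xEB = 11101011 → 3-byte char (#4). Advance 3.
Byte at offset 11: 0xF4 = 11110100 → 4-byte char (#5). Advance 4.
Reached end at offset 15 after 5 code points.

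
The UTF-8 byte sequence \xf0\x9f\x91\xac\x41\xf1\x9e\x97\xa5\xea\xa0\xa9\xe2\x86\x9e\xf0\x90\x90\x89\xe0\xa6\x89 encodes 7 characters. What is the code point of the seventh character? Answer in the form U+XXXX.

Offset 0: leading byte 0xF0 = 11110000 → 4-byte char #1 = F0 9F 91 AC.
Offset 4: leading byte 0x41 = 01000001 → 1-byte char #2 = 41.
Offset 5: leading byte 0xF1 = 11110001 → 4-byte char #3 = F1 9E 97 A5.
Offset 9: leading byte 0xEA = 11101010 → 3-byte char #4 = EA A0 A9.
Offset 12: leading byte 0xE2 = 11100010 → 3-byte char #5 = E2 86 9E.
Offset 15: leading byte 0xF0 = 11110000 → 4-byte char #6 = F0 90 90 89.
Offset 19: leading byte 0xE0 = 11100000 → 3-byte char #7 = E0 A6 89.
Leading byte 0xE0 = 11100000 matches 1110xxxx → 3-byte sequence.
Byte 1: 0xE0 = 11100000, payload 0000 (4 bits).
Byte 2: 0xA6 = 10100110 (10xxxxxx ✓), payload 100110.
Byte 3: 0x89 = 10001001 (10xxxxxx ✓), payload 001001.
Concatenate: 0000100110001001 = 0x989 (16 bits → U+0989).

U+0989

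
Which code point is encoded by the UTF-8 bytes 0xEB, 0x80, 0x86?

Leading byte 0xEB = 11101011 matches 1110xxxx → 3-byte sequence.
Byte 1: 0xEB = 11101011, payload 1011 (4 bits).
Byte 2: 0x80 = 10000000 (10xxxxxx ✓), payload 000000.
Byte 3: 0x86 = 10000110 (10xxxxxx ✓), payload 000110.
Concatenate: 1011000000000110 = 0xB006 (16 bits → U+B006).

U+B006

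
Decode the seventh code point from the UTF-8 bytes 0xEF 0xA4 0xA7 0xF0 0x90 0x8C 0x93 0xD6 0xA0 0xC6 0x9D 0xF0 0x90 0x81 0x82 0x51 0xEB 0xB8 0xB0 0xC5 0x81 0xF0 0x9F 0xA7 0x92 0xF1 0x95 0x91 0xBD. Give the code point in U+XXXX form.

U+BE30

Offset 0: leading byte 0xEF = 11101111 → 3-byte char #1 = EF A4 A7.
Offset 3: leading byte 0xF0 = 11110000 → 4-byte char #2 = F0 90 8C 93.
Offset 7: leading byte 0xD6 = 11010110 → 2-byte char #3 = D6 A0.
Offset 9: leading byte 0xC6 = 11000110 → 2-byte char #4 = C6 9D.
Offset 11: leading byte 0xF0 = 11110000 → 4-byte char #5 = F0 90 81 82.
Offset 15: leading byte 0x51 = 01010001 → 1-byte char #6 = 51.
Offset 16: leading byte 0xEB = 11101011 → 3-byte char #7 = EB B8 B0.
Leading byte 0xEB = 11101011 matches 1110xxxx → 3-byte sequence.
Byte 1: 0xEB = 11101011, payload 1011 (4 bits).
Byte 2: 0xB8 = 10111000 (10xxxxxx ✓), payload 111000.
Byte 3: 0xB0 = 10110000 (10xxxxxx ✓), payload 110000.
Concatenate: 1011111000110000 = 0xBE30 (16 bits → U+BE30).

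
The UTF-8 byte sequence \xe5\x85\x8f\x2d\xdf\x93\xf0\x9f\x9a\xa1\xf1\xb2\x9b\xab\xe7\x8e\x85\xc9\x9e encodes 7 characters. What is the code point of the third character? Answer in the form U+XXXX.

U+07D3

Offset 0: leading byte 0xE5 = 11100101 → 3-byte char #1 = E5 85 8F.
Offset 3: leading byte 0x2D = 00101101 → 1-byte char #2 = 2D.
Offset 4: leading byte 0xDF = 11011111 → 2-byte char #3 = DF 93.
Leading byte 0xDF = 11011111 matches 110xxxxx → 2-byte sequence.
Byte 1: 0xDF = 11011111, payload 11111 (5 bits).
Byte 2: 0x93 = 10010011 (10xxxxxx ✓), payload 010011.
Concatenate: 11111010011 = 0x7D3 (11 bits → U+07D3).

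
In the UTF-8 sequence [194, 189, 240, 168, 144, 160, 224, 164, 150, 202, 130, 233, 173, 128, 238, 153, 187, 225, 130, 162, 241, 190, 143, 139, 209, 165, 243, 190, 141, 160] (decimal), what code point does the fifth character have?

U+9B40

Offset 0: leading byte 0xC2 = 11000010 → 2-byte char #1 = C2 BD.
Offset 2: leading byte 0xF0 = 11110000 → 4-byte char #2 = F0 A8 90 A0.
Offset 6: leading byte 0xE0 = 11100000 → 3-byte char #3 = E0 A4 96.
Offset 9: leading byte 0xCA = 11001010 → 2-byte char #4 = CA 82.
Offset 11: leading byte 0xE9 = 11101001 → 3-byte char #5 = E9 AD 80.
Leading byte 0xE9 = 11101001 matches 1110xxxx → 3-byte sequence.
Byte 1: 0xE9 = 11101001, payload 1001 (4 bits).
Byte 2: 0xAD = 10101101 (10xxxxxx ✓), payload 101101.
Byte 3: 0x80 = 10000000 (10xxxxxx ✓), payload 000000.
Concatenate: 1001101101000000 = 0x9B40 (16 bits → U+9B40).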